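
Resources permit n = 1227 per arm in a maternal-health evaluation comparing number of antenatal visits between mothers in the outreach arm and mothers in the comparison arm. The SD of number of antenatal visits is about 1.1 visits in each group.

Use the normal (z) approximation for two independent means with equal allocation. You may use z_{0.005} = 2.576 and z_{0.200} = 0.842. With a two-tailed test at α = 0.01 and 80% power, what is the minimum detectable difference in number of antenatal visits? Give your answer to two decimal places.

Minimum detectable difference ≈ 0.15 visits

δ = (z_{α/2} + z_β) · √((σ₁²+σ₂²)/n)
  = (2.576 + 0.842) · √(2.42/1227)
  = 3.418 · √0.00197
  = 3.418 · 0.0444
  = 0.1518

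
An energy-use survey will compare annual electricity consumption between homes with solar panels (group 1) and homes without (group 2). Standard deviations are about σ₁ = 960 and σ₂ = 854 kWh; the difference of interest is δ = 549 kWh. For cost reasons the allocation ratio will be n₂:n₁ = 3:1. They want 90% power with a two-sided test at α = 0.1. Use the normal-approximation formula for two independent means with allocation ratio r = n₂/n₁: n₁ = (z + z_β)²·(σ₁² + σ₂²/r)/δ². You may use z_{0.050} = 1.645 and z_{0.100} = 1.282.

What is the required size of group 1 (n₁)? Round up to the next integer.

n₁ = 34

n₁ = (z_{α/2} + z_β)² · (σ₁² + σ₂²/r) / δ²
   = (1.645 + 1.282)² · (960² + 854²/3) / 549²
   = 8.5673 · (921600 + 243105.3) / 301401
   = 8.5673 · 1164705.3 / 301401
   = 33.11
Round up → n₁ = 34; n₂ = r·n₁ = 3 × 34 = 102.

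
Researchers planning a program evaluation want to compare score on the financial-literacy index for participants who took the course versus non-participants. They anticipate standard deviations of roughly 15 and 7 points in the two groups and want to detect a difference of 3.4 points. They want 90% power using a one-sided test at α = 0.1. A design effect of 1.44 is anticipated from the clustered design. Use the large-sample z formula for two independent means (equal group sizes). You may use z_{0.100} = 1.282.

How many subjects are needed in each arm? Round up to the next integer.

n = 225 per group

n = (z_α + z_β)² · (σ₁² + σ₂²) / δ²
  = (1.282 + 1.282)² · (15² + 7² = 274) / 3.4²
  = 6.5741 · 274 / 11.56
  = 155.82
Design effect: 1.44 × 155.82 = 224.38.
Round up → n = 225 per group.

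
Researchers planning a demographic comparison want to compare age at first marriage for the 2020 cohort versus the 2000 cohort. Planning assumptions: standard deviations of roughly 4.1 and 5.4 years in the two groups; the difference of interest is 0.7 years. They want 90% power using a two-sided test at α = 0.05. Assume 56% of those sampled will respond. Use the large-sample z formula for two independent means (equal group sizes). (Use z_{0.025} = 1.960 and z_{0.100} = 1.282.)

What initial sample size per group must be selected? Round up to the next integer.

n = 1761 per group

n = (z_{α/2} + z_β)² · (σ₁² + σ₂²) / δ²
  = (1.960 + 1.282)² · (4.1² + 5.4² = 45.97) / 0.7²
  = 10.5106 · 45.97 / 0.49
  = 986.06
Adjust for 56% response: 986.06 / 0.56 = 1760.83.
Round up → n = 1761 per group.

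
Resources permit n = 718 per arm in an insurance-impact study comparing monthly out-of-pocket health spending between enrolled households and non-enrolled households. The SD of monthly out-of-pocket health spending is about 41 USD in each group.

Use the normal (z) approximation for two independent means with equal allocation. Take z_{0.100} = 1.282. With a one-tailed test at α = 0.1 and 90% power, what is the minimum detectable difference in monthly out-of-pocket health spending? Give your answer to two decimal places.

Minimum detectable difference ≈ 5.55 USD

δ = (z_α + z_β) · √((σ₁²+σ₂²)/n)
  = (1.282 + 1.282) · √(3362/718)
  = 2.564 · √4.6825
  = 2.564 · 2.1639
  = 5.5482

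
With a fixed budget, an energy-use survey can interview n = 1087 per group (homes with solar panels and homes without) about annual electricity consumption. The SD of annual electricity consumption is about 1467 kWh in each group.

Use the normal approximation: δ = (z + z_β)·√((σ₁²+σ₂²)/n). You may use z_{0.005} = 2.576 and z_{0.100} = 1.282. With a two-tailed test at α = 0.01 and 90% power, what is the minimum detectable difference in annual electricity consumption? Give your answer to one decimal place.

δ = (z_{α/2} + z_β) · √((σ₁²+σ₂²)/n)
  = (2.576 + 1.282) · √(4304178/1087)
  = 3.858 · √3959.7
  = 3.858 · 62.9260
  = 242.7686

Minimum detectable difference ≈ 242.8 kWh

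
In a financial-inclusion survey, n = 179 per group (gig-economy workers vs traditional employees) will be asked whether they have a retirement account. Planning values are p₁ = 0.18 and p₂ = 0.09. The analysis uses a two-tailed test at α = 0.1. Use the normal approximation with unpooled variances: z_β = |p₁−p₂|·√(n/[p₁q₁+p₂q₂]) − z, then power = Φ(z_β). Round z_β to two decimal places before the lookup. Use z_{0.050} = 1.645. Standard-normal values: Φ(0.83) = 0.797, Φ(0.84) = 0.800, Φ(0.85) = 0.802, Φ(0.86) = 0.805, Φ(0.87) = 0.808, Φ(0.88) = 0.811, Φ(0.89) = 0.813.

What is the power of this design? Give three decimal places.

z_β = |p₁−p₂|·√(n/[p₁q₁+p₂q₂]) − z_{α/2}
    = 0.09 · √(179/0.2295) − 1.645
    = 0.09 · 27.9277 − 1.645
    = 2.5135 − 1.645 = 0.8685 → 0.87
Power = Φ(0.87) = 0.808.

Power ≈ 0.808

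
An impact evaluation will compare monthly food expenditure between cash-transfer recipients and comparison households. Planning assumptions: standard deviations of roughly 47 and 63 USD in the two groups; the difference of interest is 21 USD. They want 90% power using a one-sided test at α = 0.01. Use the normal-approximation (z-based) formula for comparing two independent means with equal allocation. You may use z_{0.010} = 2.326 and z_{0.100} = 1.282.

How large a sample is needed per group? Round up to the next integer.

n = (z_α + z_β)² · (σ₁² + σ₂²) / δ²
  = (2.326 + 1.282)² · (47² + 63² = 6178) / 21²
  = 13.0177 · 6178 / 441
  = 182.37
Round up → n = 183 per group.

n = 183 per group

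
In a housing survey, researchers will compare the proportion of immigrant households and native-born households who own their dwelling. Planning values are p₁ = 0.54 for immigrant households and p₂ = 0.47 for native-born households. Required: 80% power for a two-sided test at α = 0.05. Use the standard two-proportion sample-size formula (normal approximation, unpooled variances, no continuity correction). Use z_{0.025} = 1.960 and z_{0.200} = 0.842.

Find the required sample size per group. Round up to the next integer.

n = 798 per group

n = (z_{α/2} + z_β)² · [p₁(1−p₁) + p₂(1−p₂)] / (p₁ − p₂)²
  = (1.960 + 0.842)² · (0.54·0.46 + 0.47·0.53) / (0.07)²
  = (2.802)² · (0.2484 + 0.2491) / 0.0049
  = 7.8512 · 0.4975 / 0.0049
  = 797.14
Round up → n = 798 per group.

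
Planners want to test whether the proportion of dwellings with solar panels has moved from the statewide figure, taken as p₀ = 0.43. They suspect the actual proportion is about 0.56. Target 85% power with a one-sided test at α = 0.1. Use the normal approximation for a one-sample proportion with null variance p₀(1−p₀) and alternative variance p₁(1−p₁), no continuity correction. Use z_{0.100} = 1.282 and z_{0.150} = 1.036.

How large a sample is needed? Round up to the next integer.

n = 79

n = [z_α·√(p₀q₀) + z_β·√(p₁q₁)]² / (p₁ − p₀)²
  = [1.282·√(0.43·0.57) + 1.036·√(0.56·0.44)]² / (0.13)²
  = [1.282·0.4951 + 1.036·0.4964]² / 0.0169
  = [1.1489]² / 0.0169
  = 78.11
Round up → n = 79.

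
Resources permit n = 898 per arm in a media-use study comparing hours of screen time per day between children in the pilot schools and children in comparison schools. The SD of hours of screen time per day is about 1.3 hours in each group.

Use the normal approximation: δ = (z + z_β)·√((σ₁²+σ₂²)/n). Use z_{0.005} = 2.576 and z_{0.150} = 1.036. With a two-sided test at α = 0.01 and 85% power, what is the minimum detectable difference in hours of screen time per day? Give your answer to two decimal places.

δ = (z_{α/2} + z_β) · √((σ₁²+σ₂²)/n)
  = (2.576 + 1.036) · √(3.38/898)
  = 3.612 · √0.00376
  = 3.612 · 0.0614
  = 0.2216

Minimum detectable difference ≈ 0.22 hours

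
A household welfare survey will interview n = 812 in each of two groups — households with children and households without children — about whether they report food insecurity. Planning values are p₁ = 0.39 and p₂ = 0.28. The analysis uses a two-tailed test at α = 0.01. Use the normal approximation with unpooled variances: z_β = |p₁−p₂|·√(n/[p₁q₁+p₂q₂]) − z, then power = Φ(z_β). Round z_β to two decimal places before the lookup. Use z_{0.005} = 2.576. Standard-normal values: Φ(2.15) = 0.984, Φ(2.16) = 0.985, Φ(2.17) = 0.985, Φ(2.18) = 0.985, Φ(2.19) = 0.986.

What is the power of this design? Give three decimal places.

Power ≈ 0.984

z_β = |p₁−p₂|·√(n/[p₁q₁+p₂q₂]) − z_{α/2}
    = 0.11 · √(812/0.4395) − 2.576
    = 0.11 · 42.9832 − 2.576
    = 4.7282 − 2.576 = 2.1522 → 2.15
Power = Φ(2.15) = 0.984.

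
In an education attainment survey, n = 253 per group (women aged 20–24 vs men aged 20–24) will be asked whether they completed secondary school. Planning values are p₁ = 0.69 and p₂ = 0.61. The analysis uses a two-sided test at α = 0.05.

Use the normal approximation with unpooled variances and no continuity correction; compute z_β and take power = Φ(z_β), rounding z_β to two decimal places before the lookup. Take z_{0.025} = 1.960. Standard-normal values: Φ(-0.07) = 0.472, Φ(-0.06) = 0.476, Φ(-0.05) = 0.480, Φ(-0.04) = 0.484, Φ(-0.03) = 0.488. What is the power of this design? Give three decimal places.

z_β = |p₁−p₂|·√(n/[p₁q₁+p₂q₂]) − z_{α/2}
    = 0.08 · √(253/0.4518) − 1.960
    = 0.08 · 23.6639 − 1.960
    = 1.8931 − 1.960 = -0.0669 → -0.07
Power = Φ(-0.07) = 0.472.

Power ≈ 0.472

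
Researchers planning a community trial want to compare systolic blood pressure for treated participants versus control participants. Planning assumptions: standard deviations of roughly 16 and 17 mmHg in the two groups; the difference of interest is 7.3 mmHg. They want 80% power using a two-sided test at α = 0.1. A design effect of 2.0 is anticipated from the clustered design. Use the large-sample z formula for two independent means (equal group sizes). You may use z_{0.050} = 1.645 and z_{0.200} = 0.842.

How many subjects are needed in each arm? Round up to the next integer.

n = (z_{α/2} + z_β)² · (σ₁² + σ₂²) / δ²
  = (1.645 + 0.842)² · (16² + 17² = 545) / 7.3²
  = 6.1852 · 545 / 53.29
  = 63.26
Design effect: 2.0 × 63.26 = 126.51.
Round up → n = 127 per group.

n = 127 per group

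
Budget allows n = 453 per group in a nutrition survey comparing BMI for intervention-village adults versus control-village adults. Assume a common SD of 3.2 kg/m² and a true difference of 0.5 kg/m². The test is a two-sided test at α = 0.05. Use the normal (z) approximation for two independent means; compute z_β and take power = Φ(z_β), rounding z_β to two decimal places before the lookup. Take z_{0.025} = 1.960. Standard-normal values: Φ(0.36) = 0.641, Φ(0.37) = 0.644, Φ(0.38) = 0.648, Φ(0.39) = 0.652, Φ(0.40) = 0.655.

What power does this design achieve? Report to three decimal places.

Power ≈ 0.652

z_β = δ·√(n/(σ₁²+σ₂²)) − z_{α/2}
    = 0.5 · √(453/20.48) − 1.960
    = 0.5 · 4.70310 − 1.960
    = 2.3515 − 1.960 = 0.3915 → 0.39
Power = Φ(0.39) = 0.652.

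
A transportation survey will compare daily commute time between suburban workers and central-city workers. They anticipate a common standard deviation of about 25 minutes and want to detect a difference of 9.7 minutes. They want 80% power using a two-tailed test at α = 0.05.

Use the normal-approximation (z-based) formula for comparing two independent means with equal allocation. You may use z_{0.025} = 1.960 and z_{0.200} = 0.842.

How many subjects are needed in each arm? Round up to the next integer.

n = (z_{α/2} + z_β)² · (σ₁² + σ₂²) / δ²
  = (1.960 + 0.842)² · (2·25² = 1250) / 9.7²
  = 7.8512 · 1250 / 94.09
  = 104.30
Round up → n = 105 per group.

n = 105 per group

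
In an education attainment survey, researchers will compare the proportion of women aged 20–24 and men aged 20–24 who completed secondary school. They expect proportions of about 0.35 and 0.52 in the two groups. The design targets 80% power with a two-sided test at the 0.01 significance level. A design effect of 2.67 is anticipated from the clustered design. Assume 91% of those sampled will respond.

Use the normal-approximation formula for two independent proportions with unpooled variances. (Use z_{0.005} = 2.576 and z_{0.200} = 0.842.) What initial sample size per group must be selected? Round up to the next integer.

n = (z_{α/2} + z_β)² · [p₁(1−p₁) + p₂(1−p₂)] / (p₁ − p₂)²
  = (2.576 + 0.842)² · (0.35·0.65 + 0.52·0.48) / (-0.17)²
  = (3.418)² · (0.2275 + 0.2496) / 0.0289
  = 11.6827 · 0.4771 / 0.0289
  = 192.87
Design effect: 2.67 × 192.87 = 514.95.
Adjust for 91% response: 514.95 / 0.91 = 565.88.
Round up → n = 566 per group.

n = 566 per group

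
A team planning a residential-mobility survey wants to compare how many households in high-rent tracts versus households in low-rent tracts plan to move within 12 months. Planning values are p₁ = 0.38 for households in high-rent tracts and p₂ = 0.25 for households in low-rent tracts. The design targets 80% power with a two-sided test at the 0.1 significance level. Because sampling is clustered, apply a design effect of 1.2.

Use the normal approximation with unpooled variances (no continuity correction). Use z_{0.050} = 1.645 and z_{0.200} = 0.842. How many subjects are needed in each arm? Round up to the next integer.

n = 186 per group

n = (z_{α/2} + z_β)² · [p₁(1−p₁) + p₂(1−p₂)] / (p₁ − p₂)²
  = (1.645 + 0.842)² · (0.38·0.62 + 0.25·0.75) / (0.13)²
  = (2.487)² · (0.2356 + 0.1875) / 0.0169
  = 6.1852 · 0.4231 / 0.0169
  = 154.85
Design effect: 1.2 × 154.85 = 185.82.
Round up → n = 186 per group.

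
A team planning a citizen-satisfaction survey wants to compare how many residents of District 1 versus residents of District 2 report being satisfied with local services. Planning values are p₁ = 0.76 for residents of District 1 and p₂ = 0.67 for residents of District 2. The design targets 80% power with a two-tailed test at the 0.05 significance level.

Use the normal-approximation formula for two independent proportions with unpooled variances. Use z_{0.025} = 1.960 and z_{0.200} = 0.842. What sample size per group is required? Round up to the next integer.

n = 392 per group

n = (z_{α/2} + z_β)² · [p₁(1−p₁) + p₂(1−p₂)] / (p₁ − p₂)²
  = (1.960 + 0.842)² · (0.76·0.24 + 0.67·0.33) / (0.09)²
  = (2.802)² · (0.1824 + 0.2211) / 0.0081
  = 7.8512 · 0.4035 / 0.0081
  = 391.11
Round up → n = 392 per group.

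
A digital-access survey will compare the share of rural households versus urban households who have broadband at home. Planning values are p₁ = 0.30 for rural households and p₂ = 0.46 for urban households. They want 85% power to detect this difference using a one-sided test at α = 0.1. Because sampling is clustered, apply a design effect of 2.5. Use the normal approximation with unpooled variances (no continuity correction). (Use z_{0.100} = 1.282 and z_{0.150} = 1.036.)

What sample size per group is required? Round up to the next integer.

n = (z_α + z_β)² · [p₁(1−p₁) + p₂(1−p₂)] / (p₁ − p₂)²
  = (1.282 + 1.036)² · (0.30·0.70 + 0.46·0.54) / (-0.16)²
  = (2.318)² · (0.2100 + 0.2484) / 0.0256
  = 5.3731 · 0.4584 / 0.0256
  = 96.21
Design effect: 2.5 × 96.21 = 240.53.
Round up → n = 241 per group.

n = 241 per group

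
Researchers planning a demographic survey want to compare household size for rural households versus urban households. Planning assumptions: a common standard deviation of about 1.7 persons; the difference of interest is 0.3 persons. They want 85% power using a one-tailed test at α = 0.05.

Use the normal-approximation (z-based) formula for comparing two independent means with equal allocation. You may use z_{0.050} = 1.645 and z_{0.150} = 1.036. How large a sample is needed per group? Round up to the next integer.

n = 462 per group

n = (z_α + z_β)² · (σ₁² + σ₂²) / δ²
  = (1.645 + 1.036)² · (2·1.7² = 5.78) / 0.3²
  = 7.1878 · 5.78 / 0.09
  = 461.61
Round up → n = 462 per group.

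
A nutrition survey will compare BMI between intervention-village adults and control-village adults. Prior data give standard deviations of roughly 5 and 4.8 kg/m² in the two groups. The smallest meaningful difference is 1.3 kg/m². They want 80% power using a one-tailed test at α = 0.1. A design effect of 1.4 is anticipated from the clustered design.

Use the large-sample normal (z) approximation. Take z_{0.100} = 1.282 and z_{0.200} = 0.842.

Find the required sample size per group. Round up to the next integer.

n = (z_α + z_β)² · (σ₁² + σ₂²) / δ²
  = (1.282 + 0.842)² · (5² + 4.8² = 48.04) / 1.3²
  = 4.5114 · 48.04 / 1.69
  = 128.24
Design effect: 1.4 × 128.24 = 179.54.
Round up → n = 180 per group.

n = 180 per group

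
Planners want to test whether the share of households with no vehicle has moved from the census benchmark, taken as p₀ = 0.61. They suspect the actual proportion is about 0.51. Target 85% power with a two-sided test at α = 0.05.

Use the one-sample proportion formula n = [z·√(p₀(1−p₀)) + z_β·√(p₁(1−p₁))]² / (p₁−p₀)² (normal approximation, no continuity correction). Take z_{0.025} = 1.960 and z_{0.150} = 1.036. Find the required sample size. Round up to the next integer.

n = [z_{α/2}·√(p₀q₀) + z_β·√(p₁q₁)]² / (p₁ − p₀)²
  = [1.960·√(0.61·0.39) + 1.036·√(0.51·0.49)]² / (-0.10)²
  = [1.960·0.4877 + 1.036·0.4999]² / 0.0100
  = [1.4739]² / 0.0100
  = 217.23
Round up → n = 218.

n = 218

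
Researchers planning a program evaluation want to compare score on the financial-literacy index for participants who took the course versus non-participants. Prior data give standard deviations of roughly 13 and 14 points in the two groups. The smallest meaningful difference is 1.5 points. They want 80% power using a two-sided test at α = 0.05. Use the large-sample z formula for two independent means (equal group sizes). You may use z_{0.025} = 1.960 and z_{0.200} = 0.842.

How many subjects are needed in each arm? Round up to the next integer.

n = (z_{α/2} + z_β)² · (σ₁² + σ₂²) / δ²
  = (1.960 + 0.842)² · (13² + 14² = 365) / 1.5²
  = 7.8512 · 365 / 2.25
  = 1273.64
Round up → n = 1274 per group.

n = 1274 per group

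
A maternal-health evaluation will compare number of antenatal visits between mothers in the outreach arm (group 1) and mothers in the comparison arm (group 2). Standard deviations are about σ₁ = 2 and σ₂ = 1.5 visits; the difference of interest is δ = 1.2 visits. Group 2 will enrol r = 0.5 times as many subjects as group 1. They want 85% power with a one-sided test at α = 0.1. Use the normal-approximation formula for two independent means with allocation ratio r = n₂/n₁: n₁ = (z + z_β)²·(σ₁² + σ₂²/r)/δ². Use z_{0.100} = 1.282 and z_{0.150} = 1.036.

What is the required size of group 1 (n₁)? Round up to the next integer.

n₁ = (z_α + z_β)² · (σ₁² + σ₂²/r) / δ²
   = (1.282 + 1.036)² · (2² + 1.5²/0.5) / 1.2²
   = 5.3731 · (4 + 4.5) / 1.44
   = 5.3731 · 8.5 / 1.44
   = 31.72
Round up → n₁ = 32; n₂ = r·n₁ = 0.5 × 32 = 16.

n₁ = 32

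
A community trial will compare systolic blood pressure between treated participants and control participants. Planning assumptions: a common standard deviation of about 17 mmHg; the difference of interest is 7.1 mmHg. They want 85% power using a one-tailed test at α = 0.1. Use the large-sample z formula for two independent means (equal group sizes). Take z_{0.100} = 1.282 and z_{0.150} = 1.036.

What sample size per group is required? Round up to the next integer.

n = 62 per group

n = (z_α + z_β)² · (σ₁² + σ₂²) / δ²
  = (1.282 + 1.036)² · (2·17² = 578) / 7.1²
  = 5.3731 · 578 / 50.41
  = 61.61
Round up → n = 62 per group.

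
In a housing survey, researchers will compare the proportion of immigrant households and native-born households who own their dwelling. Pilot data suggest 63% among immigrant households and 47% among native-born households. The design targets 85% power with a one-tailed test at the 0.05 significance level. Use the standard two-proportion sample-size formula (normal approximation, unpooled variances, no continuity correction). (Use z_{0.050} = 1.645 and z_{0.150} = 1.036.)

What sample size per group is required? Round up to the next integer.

n = 136 per group

n = (z_α + z_β)² · [p₁(1−p₁) + p₂(1−p₂)] / (p₁ − p₂)²
  = (1.645 + 1.036)² · (0.63·0.37 + 0.47·0.53) / (0.16)²
  = (2.681)² · (0.2331 + 0.2491) / 0.0256
  = 7.1878 · 0.4822 / 0.0256
  = 135.39
Round up → n = 136 per group.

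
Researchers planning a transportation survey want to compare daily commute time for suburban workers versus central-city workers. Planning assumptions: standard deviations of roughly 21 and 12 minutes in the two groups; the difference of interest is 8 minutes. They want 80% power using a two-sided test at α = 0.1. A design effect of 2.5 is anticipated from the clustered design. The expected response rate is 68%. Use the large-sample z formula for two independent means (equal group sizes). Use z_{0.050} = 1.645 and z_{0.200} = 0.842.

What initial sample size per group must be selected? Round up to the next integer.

n = 208 per group

n = (z_{α/2} + z_β)² · (σ₁² + σ₂²) / δ²
  = (1.645 + 0.842)² · (21² + 12² = 585) / 8²
  = 6.1852 · 585 / 64
  = 56.54
Design effect: 2.5 × 56.54 = 141.34.
Adjust for 68% response: 141.34 / 0.68 = 207.85.
Round up → n = 208 per group.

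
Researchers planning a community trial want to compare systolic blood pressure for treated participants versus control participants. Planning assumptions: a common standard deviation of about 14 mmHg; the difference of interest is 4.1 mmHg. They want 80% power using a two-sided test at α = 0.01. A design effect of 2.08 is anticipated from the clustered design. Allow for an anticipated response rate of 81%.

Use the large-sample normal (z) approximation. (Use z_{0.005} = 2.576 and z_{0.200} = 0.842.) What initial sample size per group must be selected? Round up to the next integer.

n = (z_{α/2} + z_β)² · (σ₁² + σ₂²) / δ²
  = (2.576 + 0.842)² · (2·14² = 392) / 4.1²
  = 11.6827 · 392 / 16.81
  = 272.43
Design effect: 2.08 × 272.43 = 566.66.
Adjust for 81% response: 566.66 / 0.81 = 699.59.
Round up → n = 700 per group.

n = 700 per group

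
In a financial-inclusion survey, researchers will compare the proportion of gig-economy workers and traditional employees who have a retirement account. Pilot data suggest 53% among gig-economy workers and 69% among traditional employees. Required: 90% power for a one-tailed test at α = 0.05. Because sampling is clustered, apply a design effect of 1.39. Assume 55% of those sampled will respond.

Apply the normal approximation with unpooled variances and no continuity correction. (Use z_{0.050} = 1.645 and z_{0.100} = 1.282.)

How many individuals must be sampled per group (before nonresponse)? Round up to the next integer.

n = 392 per group

n = (z_α + z_β)² · [p₁(1−p₁) + p₂(1−p₂)] / (p₁ − p₂)²
  = (1.645 + 1.282)² · (0.53·0.47 + 0.69·0.31) / (-0.16)²
  = (2.927)² · (0.2491 + 0.2139) / 0.0256
  = 8.5673 · 0.4630 / 0.0256
  = 154.95
Design effect: 1.39 × 154.95 = 215.38.
Adjust for 55% response: 215.38 / 0.55 = 391.60.
Round up → n = 392 per group.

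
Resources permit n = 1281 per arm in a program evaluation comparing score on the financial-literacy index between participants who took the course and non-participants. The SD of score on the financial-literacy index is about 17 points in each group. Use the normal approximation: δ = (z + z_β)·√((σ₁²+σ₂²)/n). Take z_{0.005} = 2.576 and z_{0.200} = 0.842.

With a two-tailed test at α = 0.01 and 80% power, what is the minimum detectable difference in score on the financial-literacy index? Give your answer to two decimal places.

Minimum detectable difference ≈ 2.30 points

δ = (z_{α/2} + z_β) · √((σ₁²+σ₂²)/n)
  = (2.576 + 0.842) · √(578/1281)
  = 3.418 · √0.45121
  = 3.418 · 0.6717
  = 2.2959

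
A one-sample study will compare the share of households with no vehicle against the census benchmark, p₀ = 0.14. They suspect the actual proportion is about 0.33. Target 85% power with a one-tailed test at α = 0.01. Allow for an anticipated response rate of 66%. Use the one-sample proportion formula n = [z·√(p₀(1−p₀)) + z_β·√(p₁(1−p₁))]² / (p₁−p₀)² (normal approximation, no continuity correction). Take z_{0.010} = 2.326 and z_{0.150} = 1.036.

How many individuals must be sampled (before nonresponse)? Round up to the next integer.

n = 71

n = [z_α·√(p₀q₀) + z_β·√(p₁q₁)]² / (p₁ − p₀)²
  = [2.326·√(0.14·0.86) + 1.036·√(0.33·0.67)]² / (0.19)²
  = [2.326·0.3470 + 1.036·0.4702]² / 0.0361
  = [1.2942]² / 0.0361
  = 46.40
Adjust for 66% response: 46.40 / 0.66 = 70.30.
Round up → n = 71.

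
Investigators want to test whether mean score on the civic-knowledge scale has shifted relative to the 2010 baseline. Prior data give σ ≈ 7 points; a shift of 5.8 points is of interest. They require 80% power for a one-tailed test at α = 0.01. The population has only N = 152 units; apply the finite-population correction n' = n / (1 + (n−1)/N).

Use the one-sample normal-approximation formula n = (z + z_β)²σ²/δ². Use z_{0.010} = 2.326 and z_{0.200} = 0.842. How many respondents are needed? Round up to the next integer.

n = 14

n = (z_α + z_β)² · σ² / δ²
  = (2.326 + 0.842)² · 7² / 5.8²
  = 10.0362 · 49 / 33.64
  = 14.62
Finite-population correction (N = 152): 14.62 / (1 + (14.62 − 1)/152) = 13.42.
Round up → n = 14.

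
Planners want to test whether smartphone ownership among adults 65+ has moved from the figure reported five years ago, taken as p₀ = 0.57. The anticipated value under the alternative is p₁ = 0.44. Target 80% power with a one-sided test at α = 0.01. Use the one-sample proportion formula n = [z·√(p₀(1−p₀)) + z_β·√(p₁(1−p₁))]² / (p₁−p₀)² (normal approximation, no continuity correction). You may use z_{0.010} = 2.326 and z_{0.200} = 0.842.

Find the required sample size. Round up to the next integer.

n = 146

n = [z_α·√(p₀q₀) + z_β·√(p₁q₁)]² / (p₁ − p₀)²
  = [2.326·√(0.57·0.43) + 0.842·√(0.44·0.56)]² / (-0.13)²
  = [2.326·0.4951 + 0.842·0.4964]² / 0.0169
  = [1.5695]² / 0.0169
  = 145.76
Round up → n = 146.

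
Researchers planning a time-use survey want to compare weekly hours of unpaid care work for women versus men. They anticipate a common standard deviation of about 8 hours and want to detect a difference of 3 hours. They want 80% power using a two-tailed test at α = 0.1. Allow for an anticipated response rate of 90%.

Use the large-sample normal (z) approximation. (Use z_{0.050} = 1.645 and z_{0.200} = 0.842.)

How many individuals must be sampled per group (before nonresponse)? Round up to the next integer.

n = (z_{α/2} + z_β)² · (σ₁² + σ₂²) / δ²
  = (1.645 + 0.842)² · (2·8² = 128) / 3²
  = 6.1852 · 128 / 9
  = 87.97
Adjust for 90% response: 87.97 / 0.90 = 97.74.
Round up → n = 98 per group.

n = 98 per group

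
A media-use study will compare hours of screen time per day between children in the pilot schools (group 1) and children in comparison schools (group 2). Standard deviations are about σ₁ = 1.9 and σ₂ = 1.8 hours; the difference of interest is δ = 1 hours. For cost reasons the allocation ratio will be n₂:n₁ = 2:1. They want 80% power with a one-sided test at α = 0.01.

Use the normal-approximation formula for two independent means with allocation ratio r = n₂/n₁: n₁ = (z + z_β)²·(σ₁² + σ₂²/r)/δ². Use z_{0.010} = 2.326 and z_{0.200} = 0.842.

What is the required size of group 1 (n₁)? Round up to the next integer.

n₁ = 53

n₁ = (z_α + z_β)² · (σ₁² + σ₂²/r) / δ²
   = (2.326 + 0.842)² · (1.9² + 1.8²/2) / 1²
   = 10.0362 · (3.61 + 1.62) / 1
   = 10.0362 · 5.23 / 1
   = 52.49
Round up → n₁ = 53; n₂ = r·n₁ = 2 × 53 = 106.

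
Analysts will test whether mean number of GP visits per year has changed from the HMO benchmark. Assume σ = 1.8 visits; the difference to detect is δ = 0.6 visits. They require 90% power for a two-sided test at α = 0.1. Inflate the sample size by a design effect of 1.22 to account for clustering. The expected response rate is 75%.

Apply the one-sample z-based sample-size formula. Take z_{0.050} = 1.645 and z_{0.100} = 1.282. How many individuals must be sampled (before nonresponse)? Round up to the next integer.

n = 126

n = (z_{α/2} + z_β)² · σ² / δ²
  = (1.645 + 1.282)² · 1.8² / 0.6²
  = 8.5673 · 3.24 / 0.36
  = 77.11
Design effect: 1.22 × 77.11 = 94.07.
Adjust for 75% response: 94.07 / 0.75 = 125.43.
Round up → n = 126.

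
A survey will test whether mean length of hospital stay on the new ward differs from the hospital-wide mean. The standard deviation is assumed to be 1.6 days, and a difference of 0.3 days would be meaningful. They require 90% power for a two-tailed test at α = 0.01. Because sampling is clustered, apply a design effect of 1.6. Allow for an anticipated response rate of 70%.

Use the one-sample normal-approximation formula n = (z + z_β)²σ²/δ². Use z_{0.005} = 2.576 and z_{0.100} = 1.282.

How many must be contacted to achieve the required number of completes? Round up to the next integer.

n = 968

n = (z_{α/2} + z_β)² · σ² / δ²
  = (2.576 + 1.282)² · 1.6² / 0.3²
  = 14.8842 · 2.56 / 0.09
  = 423.37
Design effect: 1.6 × 423.37 = 677.39.
Adjust for 70% response: 677.39 / 0.70 = 967.71.
Round up → n = 968.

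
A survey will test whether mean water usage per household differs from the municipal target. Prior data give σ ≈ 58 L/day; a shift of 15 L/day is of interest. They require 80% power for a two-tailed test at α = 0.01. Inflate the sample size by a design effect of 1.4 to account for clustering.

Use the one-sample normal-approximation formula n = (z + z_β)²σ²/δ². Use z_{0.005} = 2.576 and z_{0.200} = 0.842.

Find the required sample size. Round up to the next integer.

n = 245

n = (z_{α/2} + z_β)² · σ² / δ²
  = (2.576 + 0.842)² · 58² / 15²
  = 11.6827 · 3364 / 225
  = 174.67
Design effect: 1.4 × 174.67 = 244.54.
Round up → n = 245.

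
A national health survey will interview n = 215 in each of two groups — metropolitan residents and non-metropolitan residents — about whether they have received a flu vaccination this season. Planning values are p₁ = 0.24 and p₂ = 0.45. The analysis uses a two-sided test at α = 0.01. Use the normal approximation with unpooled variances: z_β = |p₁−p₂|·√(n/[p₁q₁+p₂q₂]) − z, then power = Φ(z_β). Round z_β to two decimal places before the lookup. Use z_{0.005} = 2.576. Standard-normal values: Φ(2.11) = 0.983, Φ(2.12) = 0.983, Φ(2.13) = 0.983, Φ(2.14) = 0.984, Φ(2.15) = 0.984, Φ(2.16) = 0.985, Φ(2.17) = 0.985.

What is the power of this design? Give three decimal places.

Power ≈ 0.983

z_β = |p₁−p₂|·√(n/[p₁q₁+p₂q₂]) − z_{α/2}
    = 0.21 · √(215/0.4299) − 2.576
    = 0.21 · 22.3633 − 2.576
    = 4.6963 − 2.576 = 2.1203 → 2.12
Power = Φ(2.12) = 0.983.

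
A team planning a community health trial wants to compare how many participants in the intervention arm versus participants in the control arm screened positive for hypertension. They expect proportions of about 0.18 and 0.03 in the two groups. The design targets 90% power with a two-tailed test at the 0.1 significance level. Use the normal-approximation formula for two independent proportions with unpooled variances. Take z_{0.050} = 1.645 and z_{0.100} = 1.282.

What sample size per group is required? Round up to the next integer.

n = (z_{α/2} + z_β)² · [p₁(1−p₁) + p₂(1−p₂)] / (p₁ − p₂)²
  = (1.645 + 1.282)² · (0.18·0.82 + 0.03·0.97) / (0.15)²
  = (2.927)² · (0.1476 + 0.0291) / 0.0225
  = 8.5673 · 0.1767 / 0.0225
  = 67.28
Round up → n = 68 per group.

n = 68 per group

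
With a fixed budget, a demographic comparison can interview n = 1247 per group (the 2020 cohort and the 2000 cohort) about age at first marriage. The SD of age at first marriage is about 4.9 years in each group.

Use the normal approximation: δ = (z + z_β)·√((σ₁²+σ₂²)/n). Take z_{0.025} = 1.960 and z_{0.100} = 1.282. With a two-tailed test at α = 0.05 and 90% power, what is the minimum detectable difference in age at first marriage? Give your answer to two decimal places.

δ = (z_{α/2} + z_β) · √((σ₁²+σ₂²)/n)
  = (1.960 + 1.282) · √(48.02/1247)
  = 3.242 · √0.03851
  = 3.242 · 0.1962
  = 0.6362

Minimum detectable difference ≈ 0.64 years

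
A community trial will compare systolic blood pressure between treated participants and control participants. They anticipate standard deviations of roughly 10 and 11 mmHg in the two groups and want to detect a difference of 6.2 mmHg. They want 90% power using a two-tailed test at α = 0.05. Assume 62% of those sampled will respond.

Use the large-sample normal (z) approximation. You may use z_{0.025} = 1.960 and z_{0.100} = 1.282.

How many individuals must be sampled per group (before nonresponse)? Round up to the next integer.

n = (z_{α/2} + z_β)² · (σ₁² + σ₂²) / δ²
  = (1.960 + 1.282)² · (10² + 11² = 221) / 6.2²
  = 10.5106 · 221 / 38.44
  = 60.43
Adjust for 62% response: 60.43 / 0.62 = 97.46.
Round up → n = 98 per group.

n = 98 per group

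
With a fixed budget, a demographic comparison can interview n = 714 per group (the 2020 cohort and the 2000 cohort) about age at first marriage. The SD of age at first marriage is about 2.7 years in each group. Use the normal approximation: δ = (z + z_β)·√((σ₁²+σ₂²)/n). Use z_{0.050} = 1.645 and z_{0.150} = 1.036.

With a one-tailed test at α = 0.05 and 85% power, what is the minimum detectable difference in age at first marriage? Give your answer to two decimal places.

Minimum detectable difference ≈ 0.38 years

δ = (z_α + z_β) · √((σ₁²+σ₂²)/n)
  = (1.645 + 1.036) · √(14.58/714)
  = 2.681 · √0.02042
  = 2.681 · 0.1429
  = 0.3831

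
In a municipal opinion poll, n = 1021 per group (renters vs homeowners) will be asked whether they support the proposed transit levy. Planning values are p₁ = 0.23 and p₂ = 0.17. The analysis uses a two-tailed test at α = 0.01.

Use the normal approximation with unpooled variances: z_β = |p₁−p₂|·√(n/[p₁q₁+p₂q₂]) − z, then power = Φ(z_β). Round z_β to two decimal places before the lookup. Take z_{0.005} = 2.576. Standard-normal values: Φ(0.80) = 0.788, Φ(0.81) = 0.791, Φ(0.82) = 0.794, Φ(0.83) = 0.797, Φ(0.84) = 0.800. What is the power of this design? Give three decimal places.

Power ≈ 0.794

z_β = |p₁−p₂|·√(n/[p₁q₁+p₂q₂]) − z_{α/2}
    = 0.06 · √(1021/0.3182) − 2.576
    = 0.06 · 56.6452 − 2.576
    = 3.3987 − 2.576 = 0.8227 → 0.82
Power = Φ(0.82) = 0.794.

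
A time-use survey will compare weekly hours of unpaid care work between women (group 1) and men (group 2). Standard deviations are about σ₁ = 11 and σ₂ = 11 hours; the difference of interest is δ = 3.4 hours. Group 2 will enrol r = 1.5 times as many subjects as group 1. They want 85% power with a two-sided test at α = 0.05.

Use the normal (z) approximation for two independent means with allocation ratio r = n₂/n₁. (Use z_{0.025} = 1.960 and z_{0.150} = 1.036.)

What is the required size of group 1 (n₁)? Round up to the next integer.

n₁ = (z_{α/2} + z_β)² · (σ₁² + σ₂²/r) / δ²
   = (1.960 + 1.036)² · (11² + 11²/1.5) / 3.4²
   = 8.9760 · (121 + 80.6667) / 11.56
   = 8.9760 · 201.6667 / 11.56
   = 156.59
Round up → n₁ = 157; n₂ = r·n₁ = 1.5 × 157 = 236.

n₁ = 157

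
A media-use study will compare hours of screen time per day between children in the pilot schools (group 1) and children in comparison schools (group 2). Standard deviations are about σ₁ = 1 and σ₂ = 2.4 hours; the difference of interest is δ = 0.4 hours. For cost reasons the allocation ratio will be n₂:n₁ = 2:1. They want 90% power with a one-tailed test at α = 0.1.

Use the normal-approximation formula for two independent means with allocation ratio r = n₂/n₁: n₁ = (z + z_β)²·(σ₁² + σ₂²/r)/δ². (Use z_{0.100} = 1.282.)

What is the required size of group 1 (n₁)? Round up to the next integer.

n₁ = 160

n₁ = (z_α + z_β)² · (σ₁² + σ₂²/r) / δ²
   = (1.282 + 1.282)² · (1² + 2.4²/2) / 0.4²
   = 6.5741 · (1 + 2.88) / 0.16
   = 6.5741 · 3.88 / 0.16
   = 159.42
Round up → n₁ = 160; n₂ = r·n₁ = 2 × 160 = 320.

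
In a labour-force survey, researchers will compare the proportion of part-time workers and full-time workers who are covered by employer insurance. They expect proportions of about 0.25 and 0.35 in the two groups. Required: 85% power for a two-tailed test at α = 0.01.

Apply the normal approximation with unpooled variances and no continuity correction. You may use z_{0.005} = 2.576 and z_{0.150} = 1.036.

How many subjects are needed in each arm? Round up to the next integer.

n = (z_{α/2} + z_β)² · [p₁(1−p₁) + p₂(1−p₂)] / (p₁ − p₂)²
  = (2.576 + 1.036)² · (0.25·0.75 + 0.35·0.65) / (-0.10)²
  = (3.612)² · (0.1875 + 0.2275) / 0.0100
  = 13.0465 · 0.4150 / 0.0100
  = 541.43
Round up → n = 542 per group.

n = 542 per group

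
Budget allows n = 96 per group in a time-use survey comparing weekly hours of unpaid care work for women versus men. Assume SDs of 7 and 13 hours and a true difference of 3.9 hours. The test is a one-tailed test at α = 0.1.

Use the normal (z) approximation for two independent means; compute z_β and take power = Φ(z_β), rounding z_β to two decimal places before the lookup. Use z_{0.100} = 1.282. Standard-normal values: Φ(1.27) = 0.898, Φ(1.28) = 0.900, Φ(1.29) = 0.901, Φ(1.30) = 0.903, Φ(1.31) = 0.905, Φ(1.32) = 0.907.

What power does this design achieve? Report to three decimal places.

Power ≈ 0.905

z_β = δ·√(n/(σ₁²+σ₂²)) − z_α
    = 3.9 · √(96/218) − 1.282
    = 3.9 · 0.66360 − 1.282
    = 2.5880 − 1.282 = 1.3060 → 1.31
Power = Φ(1.31) = 0.905.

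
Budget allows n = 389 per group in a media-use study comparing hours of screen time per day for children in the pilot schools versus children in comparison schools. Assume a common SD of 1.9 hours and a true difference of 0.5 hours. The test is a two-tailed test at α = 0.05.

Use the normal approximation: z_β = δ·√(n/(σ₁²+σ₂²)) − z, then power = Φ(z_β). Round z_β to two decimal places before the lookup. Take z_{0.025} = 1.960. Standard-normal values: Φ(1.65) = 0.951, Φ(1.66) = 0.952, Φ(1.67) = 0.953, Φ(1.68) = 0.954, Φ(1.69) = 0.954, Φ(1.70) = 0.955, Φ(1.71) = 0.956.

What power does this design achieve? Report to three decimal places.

z_β = δ·√(n/(σ₁²+σ₂²)) − z_{α/2}
    = 0.5 · √(389/7.22) − 1.960
    = 0.5 · 7.34017 − 1.960
    = 3.6701 − 1.960 = 1.7101 → 1.71
Power = Φ(1.71) = 0.956.

Power ≈ 0.956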